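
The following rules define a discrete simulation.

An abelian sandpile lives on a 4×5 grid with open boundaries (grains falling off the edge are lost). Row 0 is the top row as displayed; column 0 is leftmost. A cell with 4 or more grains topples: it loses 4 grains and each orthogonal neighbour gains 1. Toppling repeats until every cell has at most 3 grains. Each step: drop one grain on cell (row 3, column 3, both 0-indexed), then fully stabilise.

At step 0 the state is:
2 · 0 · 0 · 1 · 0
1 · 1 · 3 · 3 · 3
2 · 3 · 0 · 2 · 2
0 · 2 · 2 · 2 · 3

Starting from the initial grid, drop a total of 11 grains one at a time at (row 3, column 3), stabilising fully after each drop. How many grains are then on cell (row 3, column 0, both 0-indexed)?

1

k=0  2 · 0 · 0 · 1 · 0
1 · 1 · 3 · 3 · 3
2 · 3 · 0 · 2 · 2
0 · 2 · 2 · 2 · 3
k=1  2 · 0 · 0 · 1 · 0
1 · 1 · 3 · 3 · 3
2 · 3 · 0 · 2 · 2
0 · 2 · 2 · 3 · 3
k=2  2 · 0 · 0 · 1 · 0
1 · 1 · 3 · 3 · 3
2 · 3 · 0 · 3 · 3
0 · 2 · 3 · 1 · 0
k=3  2 · 0 · 0 · 1 · 0
1 · 1 · 3 · 3 · 3
2 · 3 · 0 · 3 · 3
0 · 2 · 3 · 2 · 0
k=4  2 · 0 · 0 · 1 · 0
1 · 1 · 3 · 3 · 3
2 · 3 · 0 · 3 · 3
0 · 2 · 3 · 3 · 0
k=5  2 · 0 · 1 · 2 · 1
1 · 2 · 0 · 2 · 1
2 · 3 · 3 · 2 · 1
0 · 3 · 0 · 2 · 2
k=6  2 · 0 · 1 · 2 · 1
1 · 2 · 0 · 2 · 1
2 · 3 · 3 · 2 · 1
0 · 3 · 0 · 3 · 2
k=7  2 · 0 · 1 · 2 · 1
1 · 2 · 0 · 2 · 1
2 · 3 · 3 · 3 · 1
0 · 3 · 1 · 0 · 3
k=8  2 · 0 · 1 · 2 · 1
1 · 2 · 0 · 2 · 1
2 · 3 · 3 · 3 · 1
0 · 3 · 1 · 1 · 3
k=9  2 · 0 · 1 · 2 · 1
1 · 2 · 0 · 2 · 1
2 · 3 · 3 · 3 · 1
0 · 3 · 1 · 2 · 3
k=10  2 · 0 · 1 · 2 · 1
1 · 2 · 0 · 2 · 1
2 · 3 · 3 · 3 · 1
0 · 3 · 1 · 3 · 3
k=11  2 · 0 · 1 · 2 · 1
1 · 3 · 1 · 3 · 1
3 · 1 · 2 · 1 · 3
1 · 1 · 0 · 3 · 0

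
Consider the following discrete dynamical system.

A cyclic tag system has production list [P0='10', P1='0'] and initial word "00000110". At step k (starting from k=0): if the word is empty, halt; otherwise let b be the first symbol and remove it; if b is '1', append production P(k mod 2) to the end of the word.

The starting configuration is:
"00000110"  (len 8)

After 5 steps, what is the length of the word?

3

0) "00000110"  (len 8)
1) "0000110"  (len 7)
2) "000110"  (len 6)
3) "00110"  (len 5)
4) "0110"  (len 4)
5) "110"  (len 3)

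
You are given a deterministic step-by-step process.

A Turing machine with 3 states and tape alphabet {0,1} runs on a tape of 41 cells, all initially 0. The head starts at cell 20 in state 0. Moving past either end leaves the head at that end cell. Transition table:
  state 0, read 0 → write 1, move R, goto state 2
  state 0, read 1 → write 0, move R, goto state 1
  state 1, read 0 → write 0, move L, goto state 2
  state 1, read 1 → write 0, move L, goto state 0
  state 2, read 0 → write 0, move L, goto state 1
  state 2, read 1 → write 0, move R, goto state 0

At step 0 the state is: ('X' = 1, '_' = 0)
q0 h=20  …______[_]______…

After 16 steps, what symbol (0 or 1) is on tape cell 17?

step 0: q0 h=20  …______[_]______…
step 1: q2 h=21  …_____X[_]______…
step 2: q1 h=20  …______[X]______…
step 3: q0 h=19  …______[_]______…
step 4: q2 h=20  …_____X[_]______…
step 5: q1 h=19  …______[X]______…
step 6: q0 h=18  …______[_]______…
step 7: q2 h=19  …_____X[_]______…
step 8: q1 h=18  …______[X]______…
step 9: q0 h=17  …______[_]______…
step 10: q2 h=18  …_____X[_]______…
step 11: q1 h=17  …______[X]______…
step 12: q0 h=16  …______[_]______…
step 13: q2 h=17  …_____X[_]______…
step 14: q1 h=16  …______[X]______…
step 15: q0 h=15  …______[_]______…
step 16: q2 h=16  …_____X[_]______…

0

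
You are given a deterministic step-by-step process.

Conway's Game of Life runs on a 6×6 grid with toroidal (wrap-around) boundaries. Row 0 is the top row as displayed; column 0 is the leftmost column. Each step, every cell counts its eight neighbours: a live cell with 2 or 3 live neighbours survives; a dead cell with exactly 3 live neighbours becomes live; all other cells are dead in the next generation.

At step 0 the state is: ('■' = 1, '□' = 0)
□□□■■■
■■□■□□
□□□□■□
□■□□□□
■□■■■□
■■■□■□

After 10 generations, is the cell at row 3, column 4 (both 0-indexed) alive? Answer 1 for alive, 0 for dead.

0

step 0: □□□■■■
■■□■□□
□□□□■□
□■□□□□
■□■■■□
■■■□■□
step 1: □□□□□□
■□■■□□
■■■□□□
□■■□■■
■□□□■□
■□□□□□
step 2: □■□□□□
■□■■□□
□□□□■□
□□■□■□
■□□■■□
□□□□□■
step 3: ■■■□□□
□■■■□□
□■■□■■
□□□□■□
□□□■■□
■□□□■■
step 4: □□□□■□
□□□□■■
■■□□■■
□□■□□□
□□□■□□
■□■□■□
step 5: □□□□■□
□□□■□□
■■□■■□
■■■■■■
□■■■□□
□□□□■■
step 6: □□□■■■
□□■■□■
□□□□□□
□□□□□□
□□□□□□
□□■□■■
step 7: ■□□□□□
□□■■□■
□□□□□□
□□□□□□
□□□□□□
□□□□□■
step 8: ■□□□■■
□□□□□□
□□□□□□
□□□□□□
□□□□□□
□□□□□□
step 9: □□□□□■
□□□□□■
□□□□□□
□□□□□□
□□□□□□
□□□□□■
step 10: ■□□□■■
□□□□□□
□□□□□□
□□□□□□
□□□□□□
□□□□□□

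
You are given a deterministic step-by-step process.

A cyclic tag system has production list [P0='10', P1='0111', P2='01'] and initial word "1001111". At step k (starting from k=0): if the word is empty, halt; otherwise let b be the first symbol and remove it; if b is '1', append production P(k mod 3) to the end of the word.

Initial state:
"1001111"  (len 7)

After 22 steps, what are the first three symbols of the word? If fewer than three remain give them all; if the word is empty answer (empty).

110

step 0: "1001111"  (len 7)
step 1: "00111110"  (len 8)
step 2: "0111110"  (len 7)
step 3: "111110"  (len 6)
step 4: "1111010"  (len 7)
step 5: "1110100111"  (len 10)
step 6: "11010011101"  (len 11)
step 7: "101001110110"  (len 12)
step 8: "010011101100111"  (len 15)
step 9: "10011101100111"  (len 14)
step 10: "001110110011110"  (len 15)
step 11: "01110110011110"  (len 14)
step 12: "1110110011110"  (len 13)
step 13: "11011001111010"  (len 14)
step 14: "10110011110100111"  (len 17)
step 15: "011001111010011101"  (len 18)
step 16: "11001111010011101"  (len 17)
step 17: "10011110100111010111"  (len 20)
step 18: "001111010011101011101"  (len 21)
step 19: "01111010011101011101"  (len 20)
step 20: "1111010011101011101"  (len 19)
step 21: "11101001110101110101"  (len 20)
step 22: "110100111010111010110"  (len 21)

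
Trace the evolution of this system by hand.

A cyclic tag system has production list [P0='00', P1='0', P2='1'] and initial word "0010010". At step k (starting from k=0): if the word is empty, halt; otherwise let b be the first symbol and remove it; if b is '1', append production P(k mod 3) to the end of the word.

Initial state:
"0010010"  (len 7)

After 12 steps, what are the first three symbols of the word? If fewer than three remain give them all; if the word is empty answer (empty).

(empty)

gen 0: "0010010"  (len 7)
gen 1: "010010"  (len 6)
gen 2: "10010"  (len 5)
gen 3: "00101"  (len 5)
gen 4: "0101"  (len 4)
gen 5: "101"  (len 3)
gen 6: "011"  (len 3)
gen 7: "11"  (len 2)
gen 8: "10"  (len 2)
gen 9: "01"  (len 2)
gen 10: "1"  (len 1)
gen 11: "0"  (len 1)
gen 12: (halted — word empty)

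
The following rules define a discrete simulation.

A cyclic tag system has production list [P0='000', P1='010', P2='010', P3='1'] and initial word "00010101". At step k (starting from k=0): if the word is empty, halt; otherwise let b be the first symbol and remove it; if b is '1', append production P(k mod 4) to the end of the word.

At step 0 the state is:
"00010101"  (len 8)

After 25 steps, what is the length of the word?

t=0: "00010101"  (len 8)
t=1: "0010101"  (len 7)
t=2: "010101"  (len 6)
t=3: "10101"  (len 5)
t=4: "01011"  (len 5)
t=5: "1011"  (len 4)
t=6: "011010"  (len 6)
t=7: "11010"  (len 5)
t=8: "10101"  (len 5)
t=9: "0101000"  (len 7)
t=10: "101000"  (len 6)
t=11: "01000010"  (len 8)
t=12: "1000010"  (len 7)
t=13: "000010000"  (len 9)
t=14: "00010000"  (len 8)
t=15: "0010000"  (len 7)
t=16: "010000"  (len 6)
t=17: "10000"  (len 5)
t=18: "0000010"  (len 7)
t=19: "000010"  (len 6)
t=20: "00010"  (len 5)
t=21: "0010"  (len 4)
t=22: "010"  (len 3)
t=23: "10"  (len 2)
t=24: "01"  (len 2)
t=25: "1"  (len 1)

1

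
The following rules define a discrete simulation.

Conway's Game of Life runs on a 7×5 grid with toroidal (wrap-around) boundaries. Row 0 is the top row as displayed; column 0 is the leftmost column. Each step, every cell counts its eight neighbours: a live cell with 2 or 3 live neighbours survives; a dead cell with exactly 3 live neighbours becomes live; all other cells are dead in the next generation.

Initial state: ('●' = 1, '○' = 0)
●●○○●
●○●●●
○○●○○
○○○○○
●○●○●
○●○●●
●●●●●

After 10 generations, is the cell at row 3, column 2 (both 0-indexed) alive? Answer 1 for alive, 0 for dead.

1

0) ●●○○●
●○●●●
○○●○○
○○○○○
●○●○●
○●○●●
●●●●●
1) ○○○○○
○○●○○
○●●○●
○●○●○
●●●○●
○○○○○
○○○○○
2) ○○○○○
○●●●○
●●○○○
○○○○○
●●●●●
●●○○○
○○○○○
3) ○○●○○
●●●○○
●●○○○
○○○●○
○○●●●
○○○●○
○○○○○
4) ○○●○○
●○●○○
●○○○●
●●○●○
○○●○●
○○●●●
○○○○○
5) ○●○○○
●○○●●
○○●●○
○●●●○
○○○○○
○○●○●
○○●○○
6) ●●●●●
●●○●●
●○○○○
○●○●○
○●○○○
○○○●○
○●●●○
7) ○○○○○
○○○○○
○○○●○
●●●○○
○○○○○
○●○●○
○○○○○
8) ○○○○○
○○○○○
○●●○○
○●●○○
●○○○○
○○○○○
○○○○○
9) ○○○○○
○○○○○
○●●○○
●○●○○
○●○○○
○○○○○
○○○○○
10) ○○○○○
○○○○○
○●●○○
●○●○○
○●○○○
○○○○○
○○○○○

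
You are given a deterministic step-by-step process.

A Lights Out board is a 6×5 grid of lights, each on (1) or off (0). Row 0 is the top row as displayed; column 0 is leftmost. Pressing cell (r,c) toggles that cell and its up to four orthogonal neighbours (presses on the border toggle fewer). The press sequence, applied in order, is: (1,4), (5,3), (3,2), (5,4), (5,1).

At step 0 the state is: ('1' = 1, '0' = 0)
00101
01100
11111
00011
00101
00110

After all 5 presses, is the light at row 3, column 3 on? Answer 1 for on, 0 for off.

0

0) 00101
01100
11111
00011
00101
00110
1) 00100
01111
11110
00011
00101
00110
2) 00100
01111
11110
00011
00111
00001
3) 00100
01111
11010
01101
00011
00001
4) 00100
01111
11010
01101
00010
00010
5) 00100
01111
11010
01101
01010
11110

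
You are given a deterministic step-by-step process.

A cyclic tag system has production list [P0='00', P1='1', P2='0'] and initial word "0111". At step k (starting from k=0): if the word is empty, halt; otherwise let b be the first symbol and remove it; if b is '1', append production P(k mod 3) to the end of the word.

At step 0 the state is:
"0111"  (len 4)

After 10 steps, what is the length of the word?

[0] "0111"  (len 4)
[1] "111"  (len 3)
[2] "111"  (len 3)
[3] "110"  (len 3)
[4] "1000"  (len 4)
[5] "0001"  (len 4)
[6] "001"  (len 3)
[7] "01"  (len 2)
[8] "1"  (len 1)
[9] "0"  (len 1)
[10] (halted — word empty)

0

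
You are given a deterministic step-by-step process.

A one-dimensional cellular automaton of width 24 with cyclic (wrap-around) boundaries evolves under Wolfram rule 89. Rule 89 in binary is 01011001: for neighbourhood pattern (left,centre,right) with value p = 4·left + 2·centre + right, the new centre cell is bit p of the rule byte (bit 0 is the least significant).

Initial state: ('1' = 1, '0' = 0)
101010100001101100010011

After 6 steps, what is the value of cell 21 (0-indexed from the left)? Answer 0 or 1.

1

t=0: 101010100001101100010011
t=1: 100000011101101111001010
t=2: 011111010101101001100000
t=3: 010001000001100101111111
t=4: 001100111101110001000001
t=5: 101110100101011100111100
t=6: 001010010000010110100110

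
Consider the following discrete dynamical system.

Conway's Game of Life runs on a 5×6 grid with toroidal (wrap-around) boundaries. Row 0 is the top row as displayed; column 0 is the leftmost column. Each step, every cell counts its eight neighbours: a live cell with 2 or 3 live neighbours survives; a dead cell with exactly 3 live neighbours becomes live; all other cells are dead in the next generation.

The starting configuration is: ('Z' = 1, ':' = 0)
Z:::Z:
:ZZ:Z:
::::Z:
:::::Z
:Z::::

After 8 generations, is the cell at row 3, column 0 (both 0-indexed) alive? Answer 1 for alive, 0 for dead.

[0] Z:::Z:
:ZZ:Z:
::::Z:
:::::Z
:Z::::
[1] Z:ZZ:Z
:Z::Z:
:::ZZZ
::::::
Z::::Z
[2] ::ZZ::
:Z::::
:::ZZZ
Z:::::
ZZ::ZZ
[3] ::ZZZZ
::::::
Z:::ZZ
:Z:Z::
ZZZZZZ
[4] ::::::
Z:::::
Z:::ZZ
::::::
::::::
[5] ::::::
Z:::::
Z::::Z
:::::Z
::::::
[6] ::::::
Z::::Z
Z::::Z
Z::::Z
::::::
[7] ::::::
Z::::Z
:Z::Z:
Z::::Z
::::::
[8] ::::::
Z::::Z
:Z::Z:
Z::::Z
::::::

1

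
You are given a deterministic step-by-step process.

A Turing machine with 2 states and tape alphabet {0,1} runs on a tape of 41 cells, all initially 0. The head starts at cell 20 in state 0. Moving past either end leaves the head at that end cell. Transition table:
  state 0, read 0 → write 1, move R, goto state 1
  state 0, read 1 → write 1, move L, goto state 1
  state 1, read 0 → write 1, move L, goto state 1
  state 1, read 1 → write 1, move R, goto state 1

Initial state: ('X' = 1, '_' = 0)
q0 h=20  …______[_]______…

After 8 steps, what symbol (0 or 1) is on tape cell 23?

1

t=0: q0 h=20  …______[_]______…
t=1: q1 h=21  …_____X[_]______…
t=2: q1 h=20  …______[X]X_____…
t=3: q1 h=21  …_____X[X]______…
t=4: q1 h=22  …____XX[_]______…
t=5: q1 h=21  …_____X[X]X_____…
t=6: q1 h=22  …____XX[X]______…
t=7: q1 h=23  …___XXX[_]______…
t=8: q1 h=22  …____XX[X]X_____…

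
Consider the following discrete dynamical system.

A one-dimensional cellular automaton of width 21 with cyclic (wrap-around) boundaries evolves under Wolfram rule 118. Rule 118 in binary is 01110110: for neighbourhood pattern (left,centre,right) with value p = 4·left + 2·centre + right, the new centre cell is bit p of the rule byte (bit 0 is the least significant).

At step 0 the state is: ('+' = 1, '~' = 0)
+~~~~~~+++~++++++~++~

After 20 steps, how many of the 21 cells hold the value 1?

13

t=0: +~~~~~~+++~++++++~++~
t=1: ++~~~~+~~++~~~~~++~++
t=2: ~++~~++++~++~~~+~++~~
t=3: +~+++~~~++~++~+++~++~
t=4: ++~~++~+~++~++~~++~++
t=5: ~+++~++++~++~+++~++~~
t=6: +~~++~~~++~++~~++~++~
t=7: +++~++~+~++~+++~++~++
t=8: ~~++~++++~++~~++~++~~
t=9: ~+~++~~~++~+++~++~++~
t=10: +++~++~+~++~~++~++~++
t=11: ~~++~++++~+++~++~++~~
t=12: ~+~++~~~++~~++~++~++~
t=13: +++~++~+~+++~++~++~++
t=14: ~~++~++++~~++~++~++~~
t=15: ~+~++~~~+++~++~++~++~
t=16: +++~++~+~~++~++~++~++
t=17: ~~++~+++++~++~++~++~~
t=18: ~+~++~~~~++~++~++~++~
t=19: +++~++~~+~++~++~++~++
t=20: ~~++~+++++~++~++~++~~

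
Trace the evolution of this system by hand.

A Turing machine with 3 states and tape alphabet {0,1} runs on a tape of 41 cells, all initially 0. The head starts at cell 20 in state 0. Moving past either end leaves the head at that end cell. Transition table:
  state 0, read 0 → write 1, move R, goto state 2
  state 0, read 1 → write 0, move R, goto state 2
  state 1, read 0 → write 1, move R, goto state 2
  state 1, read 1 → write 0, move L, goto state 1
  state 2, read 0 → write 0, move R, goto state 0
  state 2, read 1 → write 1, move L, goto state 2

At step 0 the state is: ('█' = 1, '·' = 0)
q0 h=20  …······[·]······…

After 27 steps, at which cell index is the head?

gen 0: q0 h=20  …······[·]······…
gen 1: q2 h=21  …·····█[·]······…
gen 2: q0 h=22  …····█·[·]······…
gen 3: q2 h=23  …···█·█[·]······…
gen 4: q0 h=24  …··█·█·[·]······…
gen 5: q2 h=25  …·█·█·█[·]······…
gen 6: q0 h=26  …█·█·█·[·]······…
gen 7: q2 h=27  …·█·█·█[·]······…
gen 8: q0 h=28  …█·█·█·[·]······…
gen 9: q2 h=29  …·█·█·█[·]······…
gen 10: q0 h=30  …█·█·█·[·]······…
gen 11: q2 h=31  …·█·█·█[·]······…
gen 12: q0 h=32  …█·█·█·[·]······…
gen 13: q2 h=33  …·█·█·█[·]······…
gen 14: q0 h=34  …█·█·█·[·]······|
gen 15: q2 h=35  …·█·█·█[·]·····|
gen 16: q0 h=36  …█·█·█·[·]····|
gen 17: q2 h=37  …·█·█·█[·]···|
gen 18: q0 h=38  …█·█·█·[·]··|
gen 19: q2 h=39  …·█·█·█[·]·|
gen 20: q0 h=40  …█·█·█·[·]|
gen 21: q2 h=40  …█·█·█·[█]|
gen 22: q2 h=39  …·█·█·█[·]█|
gen 23: q0 h=40  …█·█·█·[█]|
gen 24: q2 h=40  …█·█·█·[·]|
gen 25: q0 h=40  …█·█·█·[·]|
gen 26: q2 h=40  …█·█·█·[█]|
gen 27: q2 h=39  …·█·█·█[·]█|

39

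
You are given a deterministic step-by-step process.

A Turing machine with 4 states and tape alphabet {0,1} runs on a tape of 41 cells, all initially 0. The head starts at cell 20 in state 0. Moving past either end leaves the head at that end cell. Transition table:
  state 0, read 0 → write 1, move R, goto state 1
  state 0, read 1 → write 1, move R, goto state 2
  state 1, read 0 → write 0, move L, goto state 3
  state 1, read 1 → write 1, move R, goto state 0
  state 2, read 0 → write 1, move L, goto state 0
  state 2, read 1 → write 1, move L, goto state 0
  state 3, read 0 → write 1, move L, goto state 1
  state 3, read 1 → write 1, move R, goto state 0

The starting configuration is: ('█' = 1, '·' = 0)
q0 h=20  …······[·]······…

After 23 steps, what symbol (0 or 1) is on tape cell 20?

step 0: q0 h=20  …······[·]······…
step 1: q1 h=21  …·····█[·]······…
step 2: q3 h=20  …······[█]······…
step 3: q0 h=21  …·····█[·]······…
step 4: q1 h=22  …····██[·]······…
step 5: q3 h=21  …·····█[█]······…
step 6: q0 h=22  …····██[·]······…
step 7: q1 h=23  …···███[·]······…
step 8: q3 h=22  …····██[█]······…
step 9: q0 h=23  …···███[·]······…
step 10: q1 h=24  …··████[·]······…
step 11: q3 h=23  …···███[█]······…
step 12: q0 h=24  …··████[·]······…
step 13: q1 h=25  …·█████[·]······…
step 14: q3 h=24  …··████[█]······…
step 15: q0 h=25  …·█████[·]······…
step 16: q1 h=26  …██████[·]······…
step 17: q3 h=25  …·█████[█]······…
step 18: q0 h=26  …██████[·]······…
step 19: q1 h=27  …██████[·]······…
step 20: q3 h=26  …██████[█]······…
step 21: q0 h=27  …██████[·]······…
step 22: q1 h=28  …██████[·]······…
step 23: q3 h=27  …██████[█]······…

1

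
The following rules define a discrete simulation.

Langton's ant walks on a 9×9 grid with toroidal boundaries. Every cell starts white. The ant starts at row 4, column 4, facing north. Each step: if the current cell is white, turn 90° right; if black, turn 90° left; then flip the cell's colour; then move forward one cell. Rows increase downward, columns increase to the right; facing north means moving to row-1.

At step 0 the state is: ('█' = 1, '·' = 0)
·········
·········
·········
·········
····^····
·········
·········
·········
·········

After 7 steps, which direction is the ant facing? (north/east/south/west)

step 0: ·········
·········
·········
·········
····^····
·········
·········
·········
·········
step 1: ·········
·········
·········
·········
····█>···
·········
·········
·········
·········
step 2: ·········
·········
·········
·········
····██···
·····v···
·········
·········
·········
step 3: ·········
·········
·········
·········
····██···
····<█···
·········
·········
·········
step 4: ·········
·········
·········
·········
····^█···
····██···
·········
·········
·········
step 5: ·········
·········
·········
·········
···<·█···
····██···
·········
·········
·········
step 6: ·········
·········
·········
···^·····
···█·█···
····██···
·········
·········
·········
step 7: ·········
·········
·········
···█>····
···█·█···
····██···
·········
·········
·········

east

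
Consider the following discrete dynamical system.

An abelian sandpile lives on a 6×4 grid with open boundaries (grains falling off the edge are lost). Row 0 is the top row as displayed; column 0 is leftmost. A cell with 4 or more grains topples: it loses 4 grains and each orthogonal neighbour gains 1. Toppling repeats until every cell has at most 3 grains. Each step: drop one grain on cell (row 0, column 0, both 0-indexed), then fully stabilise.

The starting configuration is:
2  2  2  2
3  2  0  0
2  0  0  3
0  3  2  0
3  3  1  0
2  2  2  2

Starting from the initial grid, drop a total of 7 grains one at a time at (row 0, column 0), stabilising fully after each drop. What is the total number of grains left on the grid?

t=0: 2  2  2  2
3  2  0  0
2  0  0  3
0  3  2  0
3  3  1  0
2  2  2  2
t=1: 3  2  2  2
3  2  0  0
2  0  0  3
0  3  2  0
3  3  1  0
2  2  2  2
t=2: 1  3  2  2
0  3  0  0
3  0  0  3
0  3  2  0
3  3  1  0
2  2  2  2
t=3: 2  3  2  2
0  3  0  0
3  0  0  3
0  3  2  0
3  3  1  0
2  2  2  2
t=4: 3  3  2  2
0  3  0  0
3  0  0  3
0  3  2  0
3  3  1  0
2  2  2  2
t=5: 1  1  3  2
2  0  1  0
3  1  0  3
0  3  2  0
3  3  1  0
2  2  2  2
t=6: 2  1  3  2
2  0  1  0
3  1  0  3
0  3  2  0
3  3  1  0
2  2  2  2
t=7: 3  1  3  2
2  0  1  0
3  1  0  3
0  3  2  0
3  3  1  0
2  2  2  2

39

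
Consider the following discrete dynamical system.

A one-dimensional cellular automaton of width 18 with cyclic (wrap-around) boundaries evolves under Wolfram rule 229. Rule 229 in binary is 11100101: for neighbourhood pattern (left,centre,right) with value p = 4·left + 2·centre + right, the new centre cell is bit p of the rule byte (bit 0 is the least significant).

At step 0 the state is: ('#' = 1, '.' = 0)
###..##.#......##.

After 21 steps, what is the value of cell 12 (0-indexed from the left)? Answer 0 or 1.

t=0: ###..##.#......##.
t=1: .##...###.####..##
t=2: #.#.#..###.###...#
t=3: #####...###.##.#..
t=4: .####.#..###.###..
t=5: ..#####...###.##.#
t=6: ...####.#..###.###
t=7: .#..#####...###.##
t=8: ##...####.#..###.#
t=9: ##.#..#####...###.
t=10: .###...####.#..###
t=11: #.##.#..#####...##
t=12: ##.###...####.#..#
t=13: ###.##.#..#####...
t=14: .###.###...####.#.
t=15: ..###.##.#..#####.
t=16: #..###.###...####.
t=17: #...###.##.#..####
t=18: #.#..###.###...###
t=19: ###...###.##.#..##
t=20: ###.#..###.###...#
t=21: #####...###.##.#..

1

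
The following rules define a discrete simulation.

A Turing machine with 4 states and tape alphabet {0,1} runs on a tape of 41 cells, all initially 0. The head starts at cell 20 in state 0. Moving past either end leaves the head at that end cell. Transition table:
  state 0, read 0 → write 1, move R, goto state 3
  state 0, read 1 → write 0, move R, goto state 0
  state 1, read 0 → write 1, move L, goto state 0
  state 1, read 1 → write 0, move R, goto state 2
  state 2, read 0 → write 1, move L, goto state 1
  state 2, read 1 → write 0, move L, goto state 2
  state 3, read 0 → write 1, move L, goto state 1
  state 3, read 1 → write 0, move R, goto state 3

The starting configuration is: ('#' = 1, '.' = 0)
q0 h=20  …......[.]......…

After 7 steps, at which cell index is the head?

19

gen 0: q0 h=20  …......[.]......…
gen 1: q3 h=21  ….....#[.]......…
gen 2: q1 h=20  …......[#]#.....…
gen 3: q2 h=21  …......[#]......…
gen 4: q2 h=20  …......[.]......…
gen 5: q1 h=19  …......[.]#.....…
gen 6: q0 h=18  …......[.]##....…
gen 7: q3 h=19  ….....#[#]#.....…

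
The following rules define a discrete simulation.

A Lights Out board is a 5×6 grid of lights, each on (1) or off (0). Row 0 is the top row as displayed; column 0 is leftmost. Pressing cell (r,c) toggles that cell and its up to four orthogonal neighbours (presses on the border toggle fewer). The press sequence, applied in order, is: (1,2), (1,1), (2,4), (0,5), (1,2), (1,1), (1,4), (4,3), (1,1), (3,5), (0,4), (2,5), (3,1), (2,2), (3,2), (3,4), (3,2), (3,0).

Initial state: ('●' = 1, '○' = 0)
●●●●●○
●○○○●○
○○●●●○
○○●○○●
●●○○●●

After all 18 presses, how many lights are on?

15

step 0: ●●●●●○
●○○○●○
○○●●●○
○○●○○●
●●○○●●
step 1: ●●○●●○
●●●●●○
○○○●●○
○○●○○●
●●○○●●
step 2: ●○○●●○
○○○●●○
○●○●●○
○○●○○●
●●○○●●
step 3: ●○○●●○
○○○●○○
○●○○○●
○○●○●●
●●○○●●
step 4: ●○○●○●
○○○●○●
○●○○○●
○○●○●●
●●○○●●
step 5: ●○●●○●
○●●○○●
○●●○○●
○○●○●●
●●○○●●
step 6: ●●●●○●
●○○○○●
○○●○○●
○○●○●●
●●○○●●
step 7: ●●●●●●
●○○●●○
○○●○●●
○○●○●●
●●○○●●
step 8: ●●●●●●
●○○●●○
○○●○●●
○○●●●●
●●●●○●
step 9: ●○●●●●
○●●●●○
○●●○●●
○○●●●●
●●●●○●
step 10: ●○●●●●
○●●●●○
○●●○●○
○○●●○○
●●●●○○
step 11: ●○●○○○
○●●●○○
○●●○●○
○○●●○○
●●●●○○
step 12: ●○●○○○
○●●●○●
○●●○○●
○○●●○●
●●●●○○
step 13: ●○●○○○
○●●●○●
○○●○○●
●●○●○●
●○●●○○
step 14: ●○●○○○
○●○●○●
○●○●○●
●●●●○●
●○●●○○
step 15: ●○●○○○
○●○●○●
○●●●○●
●○○○○●
●○○●○○
step 16: ●○●○○○
○●○●○●
○●●●●●
●○○●●○
●○○●●○
step 17: ●○●○○○
○●○●○●
○●○●●●
●●●○●○
●○●●●○
step 18: ●○●○○○
○●○●○●
●●○●●●
○○●○●○
○○●●●○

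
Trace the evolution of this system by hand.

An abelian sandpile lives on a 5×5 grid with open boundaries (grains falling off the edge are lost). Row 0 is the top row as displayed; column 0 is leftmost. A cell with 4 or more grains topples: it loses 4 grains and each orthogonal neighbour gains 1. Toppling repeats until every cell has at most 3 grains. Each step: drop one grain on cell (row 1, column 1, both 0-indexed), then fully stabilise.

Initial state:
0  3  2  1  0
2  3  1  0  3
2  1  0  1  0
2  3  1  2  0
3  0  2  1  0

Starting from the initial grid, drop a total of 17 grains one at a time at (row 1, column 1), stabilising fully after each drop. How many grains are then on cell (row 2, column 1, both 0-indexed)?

[0] 0  3  2  1  0
2  3  1  0  3
2  1  0  1  0
2  3  1  2  0
3  0  2  1  0
[1] 1  0  3  1  0
3  1  2  0  3
2  2  0  1  0
2  3  1  2  0
3  0  2  1  0
[2] 1  0  3  1  0
3  2  2  0  3
2  2  0  1  0
2  3  1  2  0
3  0  2  1  0
[3] 1  0  3  1  0
3  3  2  0  3
2  2  0  1  0
2  3  1  2  0
3  0  2  1  0
[4] 2  1  3  1  0
0  1  3  0  3
3  3  0  1  0
2  3  1  2  0
3  0  2  1  0
[5] 2  1  3  1  0
0  2  3  0  3
3  3  0  1  0
2  3  1  2  0
3  0  2  1  0
[6] 2  1  3  1  0
0  3  3  0  3
3  3  0  1  0
2  3  1  2  0
3  0  2  1  0
[7] 2  3  0  2  0
2  2  1  1  3
1  2  2  1  0
1  1  2  2  0
0  2  2  1  0
[8] 2  3  0  2  0
2  3  1  1  3
1  2  2  1  0
1  1  2  2  0
0  2  2  1  0
[9] 3  0  1  2  0
3  1  2  1  3
1  3  2  1  0
1  1  2  2  0
0  2  2  1  0
[10] 3  0  1  2  0
3  2  2  1  3
1  3  2  1  0
1  1  2  2  0
0  2  2  1  0
[11] 3  0  1  2  0
3  3  2  1  3
1  3  2  1  0
1  1  2  2  0
0  2  2  1  0
[12] 0  2  1  2  0
1  2  3  1  3
3  0  3  1  0
1  2  2  2  0
0  2  2  1  0
[13] 0  2  1  2  0
1  3  3  1  3
3  0  3  1  0
1  2  2  2  0
0  2  2  1  0
[14] 0  3  2  2  0
2  1  1  2  3
3  2  0  2  0
1  2  3  2  0
0  2  2  1  0
[15] 0  3  2  2  0
2  2  1  2  3
3  2  0  2  0
1  2  3  2  0
0  2  2  1  0
[16] 0  3  2  2  0
2  3  1  2  3
3  2  0  2  0
1  2  3  2  0
0  2  2  1  0
[17] 1  0  3  2  0
3  1  2  2  3
3  3  0  2  0
1  2  3  2  0
0  2  2  1  0

3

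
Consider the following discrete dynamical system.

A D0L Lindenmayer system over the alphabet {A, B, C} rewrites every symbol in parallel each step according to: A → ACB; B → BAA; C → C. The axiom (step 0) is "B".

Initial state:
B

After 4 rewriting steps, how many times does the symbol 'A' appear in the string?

gen 0: B
gen 1: BAA
gen 2: BAAACBACB
gen 3: BAAACBACBACBCBAAACBCBAA
gen 4: BAAACBACBACBCBAAACBCBAAACBCBAACBAAACBACBACBCBAACBAAACBACB

24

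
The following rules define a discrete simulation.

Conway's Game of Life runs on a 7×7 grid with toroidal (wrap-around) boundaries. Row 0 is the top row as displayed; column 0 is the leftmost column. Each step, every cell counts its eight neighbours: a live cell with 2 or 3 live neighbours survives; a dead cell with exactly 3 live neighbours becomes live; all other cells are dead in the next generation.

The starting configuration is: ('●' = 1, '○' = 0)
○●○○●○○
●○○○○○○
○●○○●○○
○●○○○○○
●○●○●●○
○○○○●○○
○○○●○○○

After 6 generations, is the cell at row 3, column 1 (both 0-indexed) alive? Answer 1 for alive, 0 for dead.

gen 0: ○●○○●○○
●○○○○○○
○●○○●○○
○●○○○○○
●○●○●●○
○○○○●○○
○○○●○○○
gen 1: ○○○○○○○
●●○○○○○
●●○○○○○
●●●●●●○
○●○●●●○
○○○○●●○
○○○●●○○
gen 2: ○○○○○○○
●●○○○○○
○○○●●○○
○○○○○●○
●●○○○○○
○○●○○○○
○○○●●●○
gen 3: ○○○○●○○
○○○○○○○
○○○○●○○
○○○○●○○
○●○○○○○
○●●●●○○
○○○●●○○
gen 4: ○○○●●○○
○○○○○○○
○○○○○○○
○○○○○○○
○●○○●○○
○●○○●○○
○○○○○●○
gen 5: ○○○○●○○
○○○○○○○
○○○○○○○
○○○○○○○
○○○○○○○
○○○○●●○
○○○●○●○
gen 6: ○○○○●○○
○○○○○○○
○○○○○○○
○○○○○○○
○○○○○○○
○○○○●●○
○○○●○●○

0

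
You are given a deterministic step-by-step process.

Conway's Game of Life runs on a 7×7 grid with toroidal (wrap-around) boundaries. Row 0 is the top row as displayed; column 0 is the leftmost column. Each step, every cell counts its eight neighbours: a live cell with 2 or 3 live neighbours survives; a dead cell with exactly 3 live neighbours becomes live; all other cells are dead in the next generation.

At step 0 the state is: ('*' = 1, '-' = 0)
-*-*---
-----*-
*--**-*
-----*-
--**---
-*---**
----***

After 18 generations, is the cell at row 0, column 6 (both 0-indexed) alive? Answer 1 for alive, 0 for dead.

1

gen 0: -*-*---
-----*-
*--**-*
-----*-
--**---
-*---**
----***
gen 1: ------*
*-**-**
----*-*
--*--**
--*-***
*-**--*
--*-*-*
gen 2: -**-*--
*--**--
-**-*--
*------
--*-*--
*-*----
-**---*
gen 3: ----**-
*---**-
***-*--
--*----
---*---
*-*----
-------
gen 4: ----***
*------
*-*-***
--*----
-***---
-------
-------
gen 5: -----**
**-*---
*--*-**
*---***
-***---
--*----
-----*-
gen 6: *---***
-**----
--**---
-------
*******
-***---
-----**
gen 7: **--*--
***-***
-***---
*----**
*---***
-------
-***---
gen 8: ----*--
----***
---*---
--**---
*---*--
*******
****---
gen 9: ***-*-*
---***-
--**-*-
--***--
*------
-----*-
-------
gen 10: ***-*-*
*------
-----*-
-**-*--
---**--
-------
**---**
gen 11: --*----
*----*-
-*-----
--*-**-
--***--
*---***
--*--*-
gen 12: -*----*
-*-----
-*--***
-**-**-
-**----
-**---*
-*-***-
gen 13: -*--**-
-**---*
-*-**-*
----*-*
-----*-
----**-
-*-****
gen 14: -*-----
-*----*
-*-**-*
*--**-*
------*
---*---
*-**--*
gen 15: -*----*
-*---*-
-*-**-*
--***-*
*--****
*-**--*
****---
gen 16: ------*
-*--***
-*----*
-*-----
-------
-------
---*---
gen 17: *---*-*
------*
-**---*
*------
-------
-------
-------
gen 18: *----**
-*----*
-*----*
**-----
-------
-------
-------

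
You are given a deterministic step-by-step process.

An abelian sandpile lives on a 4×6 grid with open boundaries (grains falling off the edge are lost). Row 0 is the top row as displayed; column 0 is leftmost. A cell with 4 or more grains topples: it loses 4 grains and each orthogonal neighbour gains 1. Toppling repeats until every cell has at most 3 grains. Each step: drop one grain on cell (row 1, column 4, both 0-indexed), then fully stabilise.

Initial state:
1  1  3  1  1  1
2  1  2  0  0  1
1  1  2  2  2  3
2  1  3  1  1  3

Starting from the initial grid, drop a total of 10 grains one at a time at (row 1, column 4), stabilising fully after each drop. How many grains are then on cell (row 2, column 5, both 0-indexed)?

2

[0] 1  1  3  1  1  1
2  1  2  0  0  1
1  1  2  2  2  3
2  1  3  1  1  3
[1] 1  1  3  1  1  1
2  1  2  0  1  1
1  1  2  2  2  3
2  1  3  1  1  3
[2] 1  1  3  1  1  1
2  1  2  0  2  1
1  1  2  2  2  3
2  1  3  1  1  3
[3] 1  1  3  1  1  1
2  1  2  0  3  1
1  1  2  2  2  3
2  1  3  1  1  3
[4] 1  1  3  1  2  1
2  1  2  1  0  2
1  1  2  2  3  3
2  1  3  1  1  3
[5] 1  1  3  1  2  1
2  1  2  1  1  2
1  1  2  2  3  3
2  1  3  1  1  3
[6] 1  1  3  1  2  1
2  1  2  1  2  2
1  1  2  2  3  3
2  1  3  1  1  3
[7] 1  1  3  1  2  1
2  1  2  1  3  2
1  1  2  2  3  3
2  1  3  1  1  3
[8] 1  1  3  1  3  2
2  1  2  2  2  0
1  1  2  3  1  2
2  1  3  1  3  0
[9] 1  1  3  1  3  2
2  1  2  2  3  0
1  1  2  3  1  2
2  1  3  1  3  0
[10] 1  1  3  2  0  3
2  1  2  3  1  1
1  1  2  3  2  2
2  1  3  1  3  0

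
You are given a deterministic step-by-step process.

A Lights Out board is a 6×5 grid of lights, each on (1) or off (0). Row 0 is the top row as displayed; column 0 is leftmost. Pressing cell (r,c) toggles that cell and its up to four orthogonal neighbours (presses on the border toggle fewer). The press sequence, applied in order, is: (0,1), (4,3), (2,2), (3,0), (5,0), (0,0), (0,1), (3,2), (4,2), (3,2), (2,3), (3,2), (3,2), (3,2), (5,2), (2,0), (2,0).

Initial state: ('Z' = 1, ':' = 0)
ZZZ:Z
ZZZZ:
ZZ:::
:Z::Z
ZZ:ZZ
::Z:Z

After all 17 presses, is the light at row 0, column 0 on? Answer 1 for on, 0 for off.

0

k=0  ZZZ:Z
ZZZZ:
ZZ:::
:Z::Z
ZZ:ZZ
::Z:Z
k=1  ::::Z
Z:ZZ:
ZZ:::
:Z::Z
ZZ:ZZ
::Z:Z
k=2  ::::Z
Z:ZZ:
ZZ:::
:Z:ZZ
ZZZ::
::ZZZ
k=3  ::::Z
Z::Z:
Z:ZZ:
:ZZZZ
ZZZ::
::ZZZ
k=4  ::::Z
Z::Z:
::ZZ:
Z:ZZZ
:ZZ::
::ZZZ
k=5  ::::Z
Z::Z:
::ZZ:
Z:ZZZ
ZZZ::
ZZZZZ
k=6  ZZ::Z
:::Z:
::ZZ:
Z:ZZZ
ZZZ::
ZZZZZ
k=7  ::Z:Z
:Z:Z:
::ZZ:
Z:ZZZ
ZZZ::
ZZZZZ
k=8  ::Z:Z
:Z:Z:
:::Z:
ZZ::Z
ZZ:::
ZZZZZ
k=9  ::Z:Z
:Z:Z:
:::Z:
ZZZ:Z
Z:ZZ:
ZZ:ZZ
k=10  ::Z:Z
:Z:Z:
::ZZ:
Z::ZZ
Z::Z:
ZZ:ZZ
k=11  ::Z:Z
:Z:::
::::Z
Z:::Z
Z::Z:
ZZ:ZZ
k=12  ::Z:Z
:Z:::
::Z:Z
ZZZZZ
Z:ZZ:
ZZ:ZZ
k=13  ::Z:Z
:Z:::
::::Z
Z:::Z
Z::Z:
ZZ:ZZ
k=14  ::Z:Z
:Z:::
::Z:Z
ZZZZZ
Z:ZZ:
ZZ:ZZ
k=15  ::Z:Z
:Z:::
::Z:Z
ZZZZZ
Z::Z:
Z:Z:Z
k=16  ::Z:Z
ZZ:::
ZZZ:Z
:ZZZZ
Z::Z:
Z:Z:Z
k=17  ::Z:Z
:Z:::
::Z:Z
ZZZZZ
Z::Z:
Z:Z:Z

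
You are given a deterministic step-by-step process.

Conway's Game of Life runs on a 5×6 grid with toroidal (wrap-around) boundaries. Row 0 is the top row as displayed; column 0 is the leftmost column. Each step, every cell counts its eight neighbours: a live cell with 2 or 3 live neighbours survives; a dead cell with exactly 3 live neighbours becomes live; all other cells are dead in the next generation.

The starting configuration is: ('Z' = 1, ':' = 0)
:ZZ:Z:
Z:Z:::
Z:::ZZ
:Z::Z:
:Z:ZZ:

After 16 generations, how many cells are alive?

10

0) :ZZ:Z:
Z:Z:::
Z:::ZZ
:Z::Z:
:Z:ZZ:
1) Z:::ZZ
Z:Z:Z:
Z::ZZ:
:ZZ:::
ZZ::ZZ
2) ::::::
Z:::::
Z:::Z:
::Z:::
::ZZZ:
3) :::Z::
:::::Z
:Z:::Z
:ZZ:ZZ
::ZZ::
4) ::ZZZ:
Z:::Z:
:ZZ::Z
:Z::ZZ
:Z::::
5) :ZZZZZ
Z:::Z:
:ZZZ::
:Z::ZZ
ZZ:::Z
6) ::ZZ::
Z:::::
:ZZZ::
:::ZZZ
::::::
7) ::::::
::::::
ZZZZ:Z
:::ZZ:
::Z:::
8) ::::::
ZZZ:::
ZZZZ:Z
Z:::ZZ
:::Z::
9) :ZZ:::
:::Z:Z
:::Z::
::::::
::::ZZ
10) Z:ZZ:Z
:::ZZ:
::::Z:
::::Z:
::::::
11) ::ZZ:Z
::Z:::
::::ZZ
::::::
:::ZZZ
12) ::Z::Z
::Z::Z
::::::
:::Z::
::ZZ:Z
13) ZZZ::Z
::::::
::::::
::ZZZ:
::ZZ::
14) ZZZZ::
ZZ::::
:::Z::
::Z:Z:
Z::::Z
15) ::Z:::
Z::Z::
:ZZZ::
:::ZZZ
Z:::ZZ
16) ZZ:ZZ:
:::Z::
ZZ:::Z
:Z::::
Z:::::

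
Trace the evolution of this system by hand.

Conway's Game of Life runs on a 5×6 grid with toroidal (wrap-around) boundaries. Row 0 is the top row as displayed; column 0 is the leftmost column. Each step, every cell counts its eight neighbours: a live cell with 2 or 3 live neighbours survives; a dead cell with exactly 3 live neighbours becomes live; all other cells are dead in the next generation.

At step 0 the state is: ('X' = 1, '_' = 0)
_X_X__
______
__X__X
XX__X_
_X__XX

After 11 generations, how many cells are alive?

14

[0] _X_X__
______
__X__X
XX__X_
_X__XX
[1] X_X_X_
__X___
XX___X
_XXXX_
_X_XXX
[2] X_X_X_
__XX__
X___XX
______
______
[3] _XX___
X_X___
___XXX
_____X
______
[4] _XX___
X_X_XX
X__XXX
_____X
______
[5] XXXX_X
__X___
_X_X__
X____X
______
[6] XXXX__
____X_
XXX___
X_____
__X_X_
[7] _XX_XX
_____X
XX___X
X_XX_X
X_X__X
[8] _XXXX_
__X___
_XX___
__XX__
______
[9] _XXX__
______
_X____
_XXX__
_X__X_
[10] _XXX__
_X____
_X____
XX_X__
X___X_
[11] XXXX__
XX____
_X____
XXX__X
X___XX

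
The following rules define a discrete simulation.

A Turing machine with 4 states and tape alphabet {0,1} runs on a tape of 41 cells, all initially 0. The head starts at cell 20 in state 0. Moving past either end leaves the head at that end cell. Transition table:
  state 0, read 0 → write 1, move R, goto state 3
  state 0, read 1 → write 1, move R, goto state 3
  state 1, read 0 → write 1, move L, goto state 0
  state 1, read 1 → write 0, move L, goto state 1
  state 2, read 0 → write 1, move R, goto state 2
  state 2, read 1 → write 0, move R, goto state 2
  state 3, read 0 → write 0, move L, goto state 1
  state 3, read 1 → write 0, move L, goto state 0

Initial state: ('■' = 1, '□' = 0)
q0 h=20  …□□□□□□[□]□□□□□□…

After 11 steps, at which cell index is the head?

step 0: q0 h=20  …□□□□□□[□]□□□□□□…
step 1: q3 h=21  …□□□□□■[□]□□□□□□…
step 2: q1 h=20  …□□□□□□[■]□□□□□□…
step 3: q1 h=19  …□□□□□□[□]□□□□□□…
step 4: q0 h=18  …□□□□□□[□]■□□□□□…
step 5: q3 h=19  …□□□□□■[■]□□□□□□…
step 6: q0 h=18  …□□□□□□[■]□□□□□□…
step 7: q3 h=19  …□□□□□■[□]□□□□□□…
step 8: q1 h=18  …□□□□□□[■]□□□□□□…
step 9: q1 h=17  …□□□□□□[□]□□□□□□…
step 10: q0 h=16  …□□□□□□[□]■□□□□□…
step 11: q3 h=17  …□□□□□■[■]□□□□□□…

17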